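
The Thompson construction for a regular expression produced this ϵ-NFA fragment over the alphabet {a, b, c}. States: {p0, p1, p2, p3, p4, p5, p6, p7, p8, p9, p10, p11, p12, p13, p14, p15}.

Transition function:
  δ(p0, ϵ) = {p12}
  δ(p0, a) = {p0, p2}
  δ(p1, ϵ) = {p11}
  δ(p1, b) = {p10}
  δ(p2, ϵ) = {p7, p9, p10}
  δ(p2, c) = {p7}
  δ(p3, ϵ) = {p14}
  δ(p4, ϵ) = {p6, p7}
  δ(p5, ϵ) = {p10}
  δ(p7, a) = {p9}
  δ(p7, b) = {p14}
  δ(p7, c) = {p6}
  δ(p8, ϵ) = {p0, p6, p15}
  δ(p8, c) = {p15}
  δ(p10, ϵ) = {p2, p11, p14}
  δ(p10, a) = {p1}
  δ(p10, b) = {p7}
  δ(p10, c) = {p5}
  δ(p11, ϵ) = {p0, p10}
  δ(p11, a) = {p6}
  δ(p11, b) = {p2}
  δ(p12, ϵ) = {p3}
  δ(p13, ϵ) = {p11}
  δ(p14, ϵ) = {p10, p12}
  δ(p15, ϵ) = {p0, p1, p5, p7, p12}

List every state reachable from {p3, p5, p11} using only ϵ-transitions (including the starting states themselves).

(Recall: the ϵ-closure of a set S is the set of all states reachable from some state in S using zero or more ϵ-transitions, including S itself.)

Start with {p3, p5, p11}.
From p3 via ϵ: add p14.
From p5 via ϵ: add p10.
From p11 via ϵ: add p0.
From p0 via ϵ: add p12.
From p10 via ϵ: add p2.
From p2 via ϵ: add p7, p9.
No new states can be added; the closed set is {p0, p2, p3, p5, p7, p9, p10, p11, p12, p14}.

{p0, p2, p3, p5, p7, p9, p10, p11, p12, p14}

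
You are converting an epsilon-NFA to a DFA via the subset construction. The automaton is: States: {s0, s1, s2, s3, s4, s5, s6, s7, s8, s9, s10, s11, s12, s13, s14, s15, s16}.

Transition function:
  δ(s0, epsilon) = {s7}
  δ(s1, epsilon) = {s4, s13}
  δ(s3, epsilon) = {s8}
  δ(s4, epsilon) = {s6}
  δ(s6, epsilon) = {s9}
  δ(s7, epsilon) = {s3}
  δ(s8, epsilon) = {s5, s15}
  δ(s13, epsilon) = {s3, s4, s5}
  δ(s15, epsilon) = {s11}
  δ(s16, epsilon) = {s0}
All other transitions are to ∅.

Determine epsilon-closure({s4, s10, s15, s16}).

{s0, s3, s4, s5, s6, s7, s8, s9, s10, s11, s15, s16}

Start with {s4, s10, s15, s16}.
From s4 via epsilon: add s6.
From s15 via epsilon: add s11.
From s16 via epsilon: add s0.
From s0 via epsilon: add s7.
From s6 via epsilon: add s9.
From s7 via epsilon: add s3.
From s3 via epsilon: add s8.
From s8 via epsilon: add s5.
No new states can be added; the closed set is {s0, s3, s4, s5, s6, s7, s8, s9, s10, s11, s15, s16}.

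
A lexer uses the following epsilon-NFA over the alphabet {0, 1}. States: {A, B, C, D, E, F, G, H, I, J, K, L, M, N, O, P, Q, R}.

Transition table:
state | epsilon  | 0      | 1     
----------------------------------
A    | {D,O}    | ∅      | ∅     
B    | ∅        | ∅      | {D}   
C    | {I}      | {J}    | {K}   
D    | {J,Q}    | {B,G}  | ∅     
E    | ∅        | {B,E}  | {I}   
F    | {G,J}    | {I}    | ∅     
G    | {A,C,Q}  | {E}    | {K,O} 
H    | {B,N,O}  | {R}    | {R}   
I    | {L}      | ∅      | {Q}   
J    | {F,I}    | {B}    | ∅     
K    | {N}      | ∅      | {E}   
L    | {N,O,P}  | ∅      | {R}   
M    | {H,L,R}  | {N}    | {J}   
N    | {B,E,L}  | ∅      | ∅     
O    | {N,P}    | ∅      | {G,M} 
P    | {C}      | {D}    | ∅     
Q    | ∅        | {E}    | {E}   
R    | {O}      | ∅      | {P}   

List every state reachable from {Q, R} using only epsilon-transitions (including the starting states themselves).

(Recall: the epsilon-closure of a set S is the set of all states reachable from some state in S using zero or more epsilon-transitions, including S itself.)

Start with {Q, R}.
From R via epsilon: add O.
From O via epsilon: add N, P.
From N via epsilon: add B, E, L.
From P via epsilon: add C.
From C via epsilon: add I.
No new states can be added; the closed set is {B, C, E, I, L, N, O, P, Q, R}.

{B, C, E, I, L, N, O, P, Q, R}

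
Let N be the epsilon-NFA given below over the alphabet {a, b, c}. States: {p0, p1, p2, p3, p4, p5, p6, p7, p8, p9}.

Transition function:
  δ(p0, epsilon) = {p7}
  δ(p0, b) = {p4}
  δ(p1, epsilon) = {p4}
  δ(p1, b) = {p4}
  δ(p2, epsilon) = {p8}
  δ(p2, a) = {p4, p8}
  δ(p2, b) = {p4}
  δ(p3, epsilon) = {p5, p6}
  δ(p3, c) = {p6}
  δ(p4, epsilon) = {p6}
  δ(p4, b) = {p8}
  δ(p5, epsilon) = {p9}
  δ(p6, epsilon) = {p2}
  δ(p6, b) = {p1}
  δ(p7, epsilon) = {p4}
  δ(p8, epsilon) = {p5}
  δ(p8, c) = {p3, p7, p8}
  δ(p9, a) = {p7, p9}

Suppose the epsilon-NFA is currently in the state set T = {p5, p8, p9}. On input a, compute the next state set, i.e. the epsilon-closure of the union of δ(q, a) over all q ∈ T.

{p2, p4, p5, p6, p7, p8, p9}

p9 on a → {p7, p9}.
No a-transition from p5, p8.
Union after reading a: {p7, p9}.
Now take the epsilon-closure:
From p7 via epsilon: add p4.
From p4 via epsilon: add p6.
From p6 via epsilon: add p2.
From p2 via epsilon: add p8.
From p8 via epsilon: add p5.
No new states can be added; the closed set is {p2, p4, p5, p6, p7, p8, p9}.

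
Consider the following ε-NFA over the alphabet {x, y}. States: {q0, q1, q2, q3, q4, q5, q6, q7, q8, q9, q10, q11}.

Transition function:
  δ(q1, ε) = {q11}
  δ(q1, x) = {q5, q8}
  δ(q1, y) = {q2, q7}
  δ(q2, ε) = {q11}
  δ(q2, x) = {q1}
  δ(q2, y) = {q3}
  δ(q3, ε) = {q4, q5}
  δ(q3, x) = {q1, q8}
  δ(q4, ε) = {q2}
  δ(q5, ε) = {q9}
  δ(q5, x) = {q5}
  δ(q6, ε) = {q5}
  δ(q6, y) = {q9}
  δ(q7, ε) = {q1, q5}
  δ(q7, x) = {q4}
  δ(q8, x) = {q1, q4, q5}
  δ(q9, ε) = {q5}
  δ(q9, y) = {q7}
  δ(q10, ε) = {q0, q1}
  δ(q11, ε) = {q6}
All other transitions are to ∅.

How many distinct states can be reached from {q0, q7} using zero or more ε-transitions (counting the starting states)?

Start with {q0, q7}.
From q7 via ε: add q1, q5.
From q1 via ε: add q11.
From q5 via ε: add q9.
From q11 via ε: add q6.
ε-closure = {q0, q1, q5, q6, q7, q9, q11}, which has 7 states.

7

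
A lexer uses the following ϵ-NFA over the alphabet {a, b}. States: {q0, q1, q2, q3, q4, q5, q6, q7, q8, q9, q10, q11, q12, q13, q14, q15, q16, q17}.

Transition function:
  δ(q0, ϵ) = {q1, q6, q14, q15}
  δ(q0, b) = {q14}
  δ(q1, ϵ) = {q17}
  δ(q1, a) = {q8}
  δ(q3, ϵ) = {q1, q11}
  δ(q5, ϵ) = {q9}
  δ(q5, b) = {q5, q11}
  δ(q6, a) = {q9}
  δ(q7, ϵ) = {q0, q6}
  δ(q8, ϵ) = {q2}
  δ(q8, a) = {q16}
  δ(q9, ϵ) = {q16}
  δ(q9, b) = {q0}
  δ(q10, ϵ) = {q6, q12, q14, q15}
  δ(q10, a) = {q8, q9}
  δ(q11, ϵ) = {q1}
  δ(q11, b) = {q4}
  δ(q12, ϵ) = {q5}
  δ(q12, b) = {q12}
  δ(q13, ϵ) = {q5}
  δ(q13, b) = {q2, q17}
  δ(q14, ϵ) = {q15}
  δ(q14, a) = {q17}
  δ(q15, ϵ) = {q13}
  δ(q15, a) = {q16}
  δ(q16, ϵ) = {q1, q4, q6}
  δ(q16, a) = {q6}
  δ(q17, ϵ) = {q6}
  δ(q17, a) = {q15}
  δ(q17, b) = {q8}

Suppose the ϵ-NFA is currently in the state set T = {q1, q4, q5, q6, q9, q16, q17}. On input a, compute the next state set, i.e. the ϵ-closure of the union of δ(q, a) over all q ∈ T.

{q1, q2, q4, q5, q6, q8, q9, q13, q15, q16, q17}

q1 on a → {q8}.
q6 on a → {q9}.
q16 on a → {q6}.
q17 on a → {q15}.
No a-transition from q4, q5, q9.
Union after reading a: {q6, q8, q9, q15}.
Now take the ϵ-closure:
From q8 via ϵ: add q2.
From q9 via ϵ: add q16.
From q15 via ϵ: add q13.
From q13 via ϵ: add q5.
From q16 via ϵ: add q1, q4.
From q1 via ϵ: add q17.
No new states can be added; the closed set is {q1, q2, q4, q5, q6, q8, q9, q13, q15, q16, q17}.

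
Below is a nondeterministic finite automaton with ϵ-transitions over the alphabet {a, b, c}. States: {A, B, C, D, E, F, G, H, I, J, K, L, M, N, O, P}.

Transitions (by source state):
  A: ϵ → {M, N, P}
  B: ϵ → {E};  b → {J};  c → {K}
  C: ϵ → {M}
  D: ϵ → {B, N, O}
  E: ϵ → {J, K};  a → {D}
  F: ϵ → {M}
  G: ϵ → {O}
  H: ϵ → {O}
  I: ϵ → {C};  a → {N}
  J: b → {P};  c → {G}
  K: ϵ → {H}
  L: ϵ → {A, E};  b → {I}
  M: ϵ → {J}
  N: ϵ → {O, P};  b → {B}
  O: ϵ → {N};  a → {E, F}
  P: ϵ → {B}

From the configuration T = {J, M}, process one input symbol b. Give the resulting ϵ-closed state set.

{B, E, H, J, K, N, O, P}

J on b → {P}.
No b-transition from M.
Union after reading b: {P}.
Now take the ϵ-closure:
From P via ϵ: add B.
From B via ϵ: add E.
From E via ϵ: add J, K.
From K via ϵ: add H.
From H via ϵ: add O.
From O via ϵ: add N.
No new states can be added; the closed set is {B, E, H, J, K, N, O, P}.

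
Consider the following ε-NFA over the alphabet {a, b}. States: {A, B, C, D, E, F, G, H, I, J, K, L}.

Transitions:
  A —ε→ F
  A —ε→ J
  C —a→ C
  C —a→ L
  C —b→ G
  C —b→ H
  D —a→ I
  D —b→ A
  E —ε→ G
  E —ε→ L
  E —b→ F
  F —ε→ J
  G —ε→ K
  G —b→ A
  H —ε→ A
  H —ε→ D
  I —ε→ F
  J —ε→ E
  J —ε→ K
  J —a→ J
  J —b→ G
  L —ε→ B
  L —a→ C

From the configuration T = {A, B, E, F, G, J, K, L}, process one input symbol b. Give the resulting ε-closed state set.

E on b → {F}.
G on b → {A}.
J on b → {G}.
No b-transition from A, B, F, K, L.
Union after reading b: {A, F, G}.
Now take the ε-closure:
From A via ε: add J.
From G via ε: add K.
From J via ε: add E.
From E via ε: add L.
From L via ε: add B.
No new states can be added; the closed set is {A, B, E, F, G, J, K, L}.

{A, B, E, F, G, J, K, L}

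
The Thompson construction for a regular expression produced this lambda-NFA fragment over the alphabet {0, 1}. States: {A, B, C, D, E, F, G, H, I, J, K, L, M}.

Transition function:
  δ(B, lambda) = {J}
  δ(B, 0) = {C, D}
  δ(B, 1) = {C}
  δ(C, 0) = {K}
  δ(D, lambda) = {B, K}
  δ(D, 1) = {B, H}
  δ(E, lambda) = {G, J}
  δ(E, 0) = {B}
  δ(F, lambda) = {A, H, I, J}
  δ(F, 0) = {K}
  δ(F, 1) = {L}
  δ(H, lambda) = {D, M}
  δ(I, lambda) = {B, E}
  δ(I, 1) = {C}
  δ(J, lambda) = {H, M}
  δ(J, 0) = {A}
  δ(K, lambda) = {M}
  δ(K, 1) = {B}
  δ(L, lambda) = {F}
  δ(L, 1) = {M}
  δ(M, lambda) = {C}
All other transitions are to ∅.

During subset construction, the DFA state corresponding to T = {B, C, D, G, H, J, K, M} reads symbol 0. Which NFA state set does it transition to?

{A, B, C, D, H, J, K, M}

B on 0 → {C, D}.
C on 0 → {K}.
J on 0 → {A}.
No 0-transition from D, G, H, K, M.
Union after reading 0: {A, C, D, K}.
Now take the lambda-closure:
From D via lambda: add B.
From K via lambda: add M.
From B via lambda: add J.
From J via lambda: add H.
No new states can be added; the closed set is {A, B, C, D, H, J, K, M}.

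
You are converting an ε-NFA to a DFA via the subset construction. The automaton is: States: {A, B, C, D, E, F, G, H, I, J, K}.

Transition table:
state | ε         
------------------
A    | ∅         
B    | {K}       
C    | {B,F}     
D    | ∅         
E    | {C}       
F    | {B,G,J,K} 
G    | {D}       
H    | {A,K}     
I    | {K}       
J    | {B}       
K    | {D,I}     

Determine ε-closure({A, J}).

Start with {A, J}.
From J via ε: add B.
From B via ε: add K.
From K via ε: add D, I.
No new states can be added; the closed set is {A, B, D, I, J, K}.

{A, B, D, I, J, K}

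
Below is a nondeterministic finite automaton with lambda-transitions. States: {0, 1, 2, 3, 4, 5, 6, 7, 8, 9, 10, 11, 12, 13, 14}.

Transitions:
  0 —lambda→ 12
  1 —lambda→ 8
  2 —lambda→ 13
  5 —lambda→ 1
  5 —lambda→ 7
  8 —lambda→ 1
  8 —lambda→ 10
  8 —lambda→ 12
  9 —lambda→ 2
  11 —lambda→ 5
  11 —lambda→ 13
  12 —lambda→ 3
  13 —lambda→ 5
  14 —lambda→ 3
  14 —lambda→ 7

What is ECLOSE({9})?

Start with {9}.
From 9 via lambda: add 2.
From 2 via lambda: add 13.
From 13 via lambda: add 5.
From 5 via lambda: add 1, 7.
From 1 via lambda: add 8.
From 8 via lambda: add 10, 12.
From 12 via lambda: add 3.
No new states can be added; the closed set is {1, 2, 3, 5, 7, 8, 9, 10, 12, 13}.

{1, 2, 3, 5, 7, 8, 9, 10, 12, 13}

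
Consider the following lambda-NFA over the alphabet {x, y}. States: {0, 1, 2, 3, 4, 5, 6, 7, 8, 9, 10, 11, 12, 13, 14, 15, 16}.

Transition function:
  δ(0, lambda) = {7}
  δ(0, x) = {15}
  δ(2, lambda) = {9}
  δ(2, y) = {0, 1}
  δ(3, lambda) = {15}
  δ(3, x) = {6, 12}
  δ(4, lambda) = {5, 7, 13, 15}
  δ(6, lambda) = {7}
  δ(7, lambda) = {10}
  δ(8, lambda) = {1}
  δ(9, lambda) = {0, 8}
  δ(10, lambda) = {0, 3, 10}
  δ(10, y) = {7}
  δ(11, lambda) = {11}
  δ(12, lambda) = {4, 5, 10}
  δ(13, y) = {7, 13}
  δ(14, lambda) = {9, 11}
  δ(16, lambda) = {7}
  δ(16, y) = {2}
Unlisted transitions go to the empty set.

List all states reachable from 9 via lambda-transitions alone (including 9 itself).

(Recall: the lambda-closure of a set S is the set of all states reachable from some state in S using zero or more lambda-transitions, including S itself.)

Start with {9}.
From 9 via lambda: add 0, 8.
From 0 via lambda: add 7.
From 8 via lambda: add 1.
From 7 via lambda: add 10.
From 10 via lambda: add 3.
From 3 via lambda: add 15.
No new states can be added; the closed set is {0, 1, 3, 7, 8, 9, 10, 15}.

{0, 1, 3, 7, 8, 9, 10, 15}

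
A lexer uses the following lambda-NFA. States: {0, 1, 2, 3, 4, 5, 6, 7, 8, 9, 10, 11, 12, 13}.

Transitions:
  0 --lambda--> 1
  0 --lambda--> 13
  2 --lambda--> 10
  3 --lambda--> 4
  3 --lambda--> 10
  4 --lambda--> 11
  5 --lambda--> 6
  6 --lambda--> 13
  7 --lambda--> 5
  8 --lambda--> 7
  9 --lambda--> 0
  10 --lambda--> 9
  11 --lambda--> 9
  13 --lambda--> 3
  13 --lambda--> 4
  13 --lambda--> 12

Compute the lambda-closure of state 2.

{0, 1, 2, 3, 4, 9, 10, 11, 12, 13}

Start with {2}.
From 2 via lambda: add 10.
From 10 via lambda: add 9.
From 9 via lambda: add 0.
From 0 via lambda: add 1, 13.
From 13 via lambda: add 3, 4, 12.
From 4 via lambda: add 11.
No new states can be added; the closed set is {0, 1, 2, 3, 4, 9, 10, 11, 12, 13}.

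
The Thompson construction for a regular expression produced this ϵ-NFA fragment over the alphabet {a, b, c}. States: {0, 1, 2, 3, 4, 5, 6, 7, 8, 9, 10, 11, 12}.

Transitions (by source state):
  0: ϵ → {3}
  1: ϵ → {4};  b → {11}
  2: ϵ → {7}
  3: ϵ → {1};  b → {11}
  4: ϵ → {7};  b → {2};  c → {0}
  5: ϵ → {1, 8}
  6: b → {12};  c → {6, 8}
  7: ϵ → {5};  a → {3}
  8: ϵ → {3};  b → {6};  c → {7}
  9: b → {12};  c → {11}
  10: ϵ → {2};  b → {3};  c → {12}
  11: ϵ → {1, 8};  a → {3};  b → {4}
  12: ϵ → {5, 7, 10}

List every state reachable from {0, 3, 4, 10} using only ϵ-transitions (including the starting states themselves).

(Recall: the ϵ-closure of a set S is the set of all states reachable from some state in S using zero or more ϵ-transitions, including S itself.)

{0, 1, 2, 3, 4, 5, 7, 8, 10}

Start with {0, 3, 4, 10}.
From 3 via ϵ: add 1.
From 4 via ϵ: add 7.
From 10 via ϵ: add 2.
From 7 via ϵ: add 5.
From 5 via ϵ: add 8.
No new states can be added; the closed set is {0, 1, 2, 3, 4, 5, 7, 8, 10}.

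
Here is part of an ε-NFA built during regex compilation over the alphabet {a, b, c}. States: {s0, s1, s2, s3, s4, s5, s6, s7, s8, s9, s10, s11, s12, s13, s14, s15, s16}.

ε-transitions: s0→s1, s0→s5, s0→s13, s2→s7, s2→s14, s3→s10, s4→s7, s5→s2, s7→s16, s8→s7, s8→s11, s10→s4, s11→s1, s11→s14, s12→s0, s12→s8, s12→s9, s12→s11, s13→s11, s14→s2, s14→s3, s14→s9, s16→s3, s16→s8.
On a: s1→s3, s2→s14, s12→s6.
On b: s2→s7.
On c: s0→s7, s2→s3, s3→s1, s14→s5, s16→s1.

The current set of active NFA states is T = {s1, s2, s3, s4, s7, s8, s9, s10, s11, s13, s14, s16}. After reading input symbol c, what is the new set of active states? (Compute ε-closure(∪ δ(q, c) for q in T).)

s2 on c → {s3}.
s3 on c → {s1}.
s14 on c → {s5}.
s16 on c → {s1}.
No c-transition from s1, s4, s7, s8, s9, s10, s11, s13.
Union after reading c: {s1, s3, s5}.
Now take the ε-closure:
From s3 via ε: add s10.
From s5 via ε: add s2.
From s2 via ε: add s7, s14.
From s10 via ε: add s4.
From s7 via ε: add s16.
From s14 via ε: add s9.
From s16 via ε: add s8.
From s8 via ε: add s11.
No new states can be added; the closed set is {s1, s2, s3, s4, s5, s7, s8, s9, s10, s11, s14, s16}.

{s1, s2, s3, s4, s5, s7, s8, s9, s10, s11, s14, s16}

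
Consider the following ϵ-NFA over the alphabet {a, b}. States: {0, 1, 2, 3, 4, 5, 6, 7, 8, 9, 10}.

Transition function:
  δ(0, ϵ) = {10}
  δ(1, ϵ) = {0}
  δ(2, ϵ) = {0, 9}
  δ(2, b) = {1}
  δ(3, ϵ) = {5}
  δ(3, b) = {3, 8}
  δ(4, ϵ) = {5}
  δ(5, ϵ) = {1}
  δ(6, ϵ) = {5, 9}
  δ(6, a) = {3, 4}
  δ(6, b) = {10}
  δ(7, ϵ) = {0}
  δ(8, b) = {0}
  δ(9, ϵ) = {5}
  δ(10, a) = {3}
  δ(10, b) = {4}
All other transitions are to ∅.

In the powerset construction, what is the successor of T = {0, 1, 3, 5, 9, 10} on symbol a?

10 on a → {3}.
No a-transition from 0, 1, 3, 5, 9.
Union after reading a: {3}.
Now take the ϵ-closure:
From 3 via ϵ: add 5.
From 5 via ϵ: add 1.
From 1 via ϵ: add 0.
From 0 via ϵ: add 10.
No new states can be added; the closed set is {0, 1, 3, 5, 10}.

{0, 1, 3, 5, 10}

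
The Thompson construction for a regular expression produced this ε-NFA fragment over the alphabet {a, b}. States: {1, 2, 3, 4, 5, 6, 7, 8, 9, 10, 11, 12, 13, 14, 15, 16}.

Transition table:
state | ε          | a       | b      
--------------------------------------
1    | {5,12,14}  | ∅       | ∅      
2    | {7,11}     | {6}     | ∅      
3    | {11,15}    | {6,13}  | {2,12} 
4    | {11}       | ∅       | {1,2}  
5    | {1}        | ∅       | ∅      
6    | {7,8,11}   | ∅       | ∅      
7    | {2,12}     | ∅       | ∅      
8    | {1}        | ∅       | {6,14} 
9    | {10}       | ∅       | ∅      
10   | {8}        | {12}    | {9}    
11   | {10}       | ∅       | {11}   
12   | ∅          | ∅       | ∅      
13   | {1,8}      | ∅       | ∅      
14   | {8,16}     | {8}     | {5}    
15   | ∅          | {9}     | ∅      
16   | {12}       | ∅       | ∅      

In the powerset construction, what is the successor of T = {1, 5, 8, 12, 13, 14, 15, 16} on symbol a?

{1, 5, 8, 9, 10, 12, 14, 16}

14 on a → {8}.
15 on a → {9}.
No a-transition from 1, 5, 8, 12, 13, 16.
Union after reading a: {8, 9}.
Now take the ε-closure:
From 8 via ε: add 1.
From 9 via ε: add 10.
From 1 via ε: add 5, 12, 14.
From 14 via ε: add 16.
No new states can be added; the closed set is {1, 5, 8, 9, 10, 12, 14, 16}.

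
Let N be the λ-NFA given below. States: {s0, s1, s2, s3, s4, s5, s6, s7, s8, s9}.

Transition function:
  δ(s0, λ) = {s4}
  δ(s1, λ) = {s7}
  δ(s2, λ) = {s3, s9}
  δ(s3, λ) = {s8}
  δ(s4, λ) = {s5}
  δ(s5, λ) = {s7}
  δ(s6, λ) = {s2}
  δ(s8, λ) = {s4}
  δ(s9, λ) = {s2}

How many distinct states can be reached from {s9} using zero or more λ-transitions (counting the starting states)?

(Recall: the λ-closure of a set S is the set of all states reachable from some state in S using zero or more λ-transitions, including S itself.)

Start with {s9}.
From s9 via λ: add s2.
From s2 via λ: add s3.
From s3 via λ: add s8.
From s8 via λ: add s4.
From s4 via λ: add s5.
From s5 via λ: add s7.
λ-closure = {s2, s3, s4, s5, s7, s8, s9}, which has 7 states.

7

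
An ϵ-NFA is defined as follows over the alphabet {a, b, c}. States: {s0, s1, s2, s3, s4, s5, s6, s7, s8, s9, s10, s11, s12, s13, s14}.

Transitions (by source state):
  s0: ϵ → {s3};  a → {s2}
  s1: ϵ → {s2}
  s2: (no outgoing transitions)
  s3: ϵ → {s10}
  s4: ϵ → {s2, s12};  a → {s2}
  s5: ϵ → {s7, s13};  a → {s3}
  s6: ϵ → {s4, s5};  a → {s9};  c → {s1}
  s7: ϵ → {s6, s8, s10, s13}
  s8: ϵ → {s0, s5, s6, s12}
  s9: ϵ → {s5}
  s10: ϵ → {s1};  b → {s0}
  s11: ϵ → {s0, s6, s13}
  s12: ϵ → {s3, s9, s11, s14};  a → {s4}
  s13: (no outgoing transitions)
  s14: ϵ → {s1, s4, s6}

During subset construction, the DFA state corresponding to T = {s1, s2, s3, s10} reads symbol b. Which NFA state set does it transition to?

{s0, s1, s2, s3, s10}

s10 on b → {s0}.
No b-transition from s1, s2, s3.
Union after reading b: {s0}.
Now take the ϵ-closure:
From s0 via ϵ: add s3.
From s3 via ϵ: add s10.
From s10 via ϵ: add s1.
From s1 via ϵ: add s2.
No new states can be added; the closed set is {s0, s1, s2, s3, s10}.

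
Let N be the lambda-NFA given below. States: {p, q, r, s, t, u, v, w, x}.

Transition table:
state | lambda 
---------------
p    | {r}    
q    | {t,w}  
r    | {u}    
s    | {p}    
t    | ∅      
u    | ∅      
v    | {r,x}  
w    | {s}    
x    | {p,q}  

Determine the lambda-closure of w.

Start with {w}.
From w via lambda: add s.
From s via lambda: add p.
From p via lambda: add r.
From r via lambda: add u.
No new states can be added; the closed set is {p, r, s, u, w}.

{p, r, s, u, w}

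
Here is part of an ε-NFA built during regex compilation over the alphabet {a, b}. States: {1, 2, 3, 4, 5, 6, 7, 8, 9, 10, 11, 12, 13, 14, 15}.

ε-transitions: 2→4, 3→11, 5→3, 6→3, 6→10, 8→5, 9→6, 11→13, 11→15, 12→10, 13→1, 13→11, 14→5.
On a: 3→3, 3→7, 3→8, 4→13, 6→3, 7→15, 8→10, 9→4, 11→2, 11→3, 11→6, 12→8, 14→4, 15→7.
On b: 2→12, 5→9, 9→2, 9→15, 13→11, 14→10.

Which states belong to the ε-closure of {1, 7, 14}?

{1, 3, 5, 7, 11, 13, 14, 15}

Start with {1, 7, 14}.
From 14 via ε: add 5.
From 5 via ε: add 3.
From 3 via ε: add 11.
From 11 via ε: add 13, 15.
No new states can be added; the closed set is {1, 3, 5, 7, 11, 13, 14, 15}.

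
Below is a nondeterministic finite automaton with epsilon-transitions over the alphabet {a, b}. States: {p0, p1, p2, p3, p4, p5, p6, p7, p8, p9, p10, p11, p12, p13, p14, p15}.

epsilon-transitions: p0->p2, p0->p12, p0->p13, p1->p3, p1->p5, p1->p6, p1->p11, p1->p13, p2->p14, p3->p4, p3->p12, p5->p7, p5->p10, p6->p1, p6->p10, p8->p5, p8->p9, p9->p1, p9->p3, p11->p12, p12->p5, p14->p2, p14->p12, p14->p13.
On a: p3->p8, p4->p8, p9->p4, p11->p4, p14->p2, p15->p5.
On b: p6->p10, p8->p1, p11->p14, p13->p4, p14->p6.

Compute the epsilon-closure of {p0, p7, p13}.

Start with {p0, p7, p13}.
From p0 via epsilon: add p2, p12.
From p2 via epsilon: add p14.
From p12 via epsilon: add p5.
From p5 via epsilon: add p10.
No new states can be added; the closed set is {p0, p2, p5, p7, p10, p12, p13, p14}.

{p0, p2, p5, p7, p10, p12, p13, p14}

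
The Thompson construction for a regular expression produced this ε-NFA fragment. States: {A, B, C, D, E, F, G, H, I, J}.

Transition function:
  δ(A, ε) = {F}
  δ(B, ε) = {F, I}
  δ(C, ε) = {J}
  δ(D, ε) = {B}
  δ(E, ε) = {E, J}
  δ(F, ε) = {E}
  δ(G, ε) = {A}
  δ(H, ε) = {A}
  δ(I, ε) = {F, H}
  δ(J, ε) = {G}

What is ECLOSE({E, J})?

{A, E, F, G, J}

Start with {E, J}.
From J via ε: add G.
From G via ε: add A.
From A via ε: add F.
No new states can be added; the closed set is {A, E, F, G, J}.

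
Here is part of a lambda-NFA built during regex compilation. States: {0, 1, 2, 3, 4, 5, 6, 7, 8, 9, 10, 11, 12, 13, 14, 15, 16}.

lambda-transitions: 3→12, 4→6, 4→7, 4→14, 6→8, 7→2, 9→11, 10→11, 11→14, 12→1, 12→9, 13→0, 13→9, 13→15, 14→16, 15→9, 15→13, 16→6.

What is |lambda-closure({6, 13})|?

9

Start with {6, 13}.
From 6 via lambda: add 8.
From 13 via lambda: add 0, 9, 15.
From 9 via lambda: add 11.
From 11 via lambda: add 14.
From 14 via lambda: add 16.
lambda-closure = {0, 6, 8, 9, 11, 13, 14, 15, 16}, which has 9 states.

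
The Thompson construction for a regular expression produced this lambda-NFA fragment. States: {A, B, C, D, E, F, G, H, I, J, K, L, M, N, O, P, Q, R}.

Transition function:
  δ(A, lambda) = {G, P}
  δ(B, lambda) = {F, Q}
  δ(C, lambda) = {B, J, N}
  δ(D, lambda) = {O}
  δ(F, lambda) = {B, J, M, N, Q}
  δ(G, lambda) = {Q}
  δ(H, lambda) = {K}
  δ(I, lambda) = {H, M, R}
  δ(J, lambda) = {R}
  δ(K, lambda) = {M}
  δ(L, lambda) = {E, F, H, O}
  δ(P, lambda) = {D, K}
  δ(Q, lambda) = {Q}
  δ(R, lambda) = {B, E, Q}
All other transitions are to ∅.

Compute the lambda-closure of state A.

{A, D, G, K, M, O, P, Q}

Start with {A}.
From A via lambda: add G, P.
From G via lambda: add Q.
From P via lambda: add D, K.
From D via lambda: add O.
From K via lambda: add M.
No new states can be added; the closed set is {A, D, G, K, M, O, P, Q}.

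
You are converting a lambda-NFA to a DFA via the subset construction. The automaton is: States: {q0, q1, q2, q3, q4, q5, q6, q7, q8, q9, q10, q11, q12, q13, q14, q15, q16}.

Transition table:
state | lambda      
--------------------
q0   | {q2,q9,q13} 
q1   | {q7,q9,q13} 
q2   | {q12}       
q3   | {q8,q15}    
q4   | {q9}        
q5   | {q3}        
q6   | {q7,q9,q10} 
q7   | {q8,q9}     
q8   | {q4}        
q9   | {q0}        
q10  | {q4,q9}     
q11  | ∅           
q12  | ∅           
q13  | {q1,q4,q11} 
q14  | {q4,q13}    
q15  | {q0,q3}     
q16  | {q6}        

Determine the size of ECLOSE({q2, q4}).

10

Start with {q2, q4}.
From q2 via lambda: add q12.
From q4 via lambda: add q9.
From q9 via lambda: add q0.
From q0 via lambda: add q13.
From q13 via lambda: add q1, q11.
From q1 via lambda: add q7.
From q7 via lambda: add q8.
lambda-closure = {q0, q1, q2, q4, q7, q8, q9, q11, q12, q13}, which has 10 states.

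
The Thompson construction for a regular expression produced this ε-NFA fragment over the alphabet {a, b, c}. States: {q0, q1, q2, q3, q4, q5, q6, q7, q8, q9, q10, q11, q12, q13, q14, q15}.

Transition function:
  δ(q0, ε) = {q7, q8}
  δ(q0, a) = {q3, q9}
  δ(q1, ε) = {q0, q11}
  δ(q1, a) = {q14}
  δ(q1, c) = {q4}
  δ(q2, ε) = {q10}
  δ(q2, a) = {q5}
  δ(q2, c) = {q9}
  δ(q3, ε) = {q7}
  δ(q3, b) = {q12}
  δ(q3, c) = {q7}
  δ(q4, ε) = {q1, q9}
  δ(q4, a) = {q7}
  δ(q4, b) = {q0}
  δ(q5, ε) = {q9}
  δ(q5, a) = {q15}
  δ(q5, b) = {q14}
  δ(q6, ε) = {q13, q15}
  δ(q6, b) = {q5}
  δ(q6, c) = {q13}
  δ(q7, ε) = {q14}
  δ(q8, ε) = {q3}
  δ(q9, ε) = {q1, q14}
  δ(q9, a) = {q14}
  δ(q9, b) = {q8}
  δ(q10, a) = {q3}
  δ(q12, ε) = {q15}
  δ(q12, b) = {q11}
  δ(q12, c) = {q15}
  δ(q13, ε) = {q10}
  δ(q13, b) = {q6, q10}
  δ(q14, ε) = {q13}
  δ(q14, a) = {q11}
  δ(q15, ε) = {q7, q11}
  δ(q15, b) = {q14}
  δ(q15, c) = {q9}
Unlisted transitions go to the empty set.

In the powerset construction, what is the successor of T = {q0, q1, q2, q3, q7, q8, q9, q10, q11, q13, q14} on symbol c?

q1 on c → {q4}.
q2 on c → {q9}.
q3 on c → {q7}.
No c-transition from q0, q7, q8, q9, q10, q11, q13, q14.
Union after reading c: {q4, q7, q9}.
Now take the ε-closure:
From q4 via ε: add q1.
From q7 via ε: add q14.
From q1 via ε: add q0, q11.
From q14 via ε: add q13.
From q0 via ε: add q8.
From q13 via ε: add q10.
From q8 via ε: add q3.
No new states can be added; the closed set is {q0, q1, q3, q4, q7, q8, q9, q10, q11, q13, q14}.

{q0, q1, q3, q4, q7, q8, q9, q10, q11, q13, q14}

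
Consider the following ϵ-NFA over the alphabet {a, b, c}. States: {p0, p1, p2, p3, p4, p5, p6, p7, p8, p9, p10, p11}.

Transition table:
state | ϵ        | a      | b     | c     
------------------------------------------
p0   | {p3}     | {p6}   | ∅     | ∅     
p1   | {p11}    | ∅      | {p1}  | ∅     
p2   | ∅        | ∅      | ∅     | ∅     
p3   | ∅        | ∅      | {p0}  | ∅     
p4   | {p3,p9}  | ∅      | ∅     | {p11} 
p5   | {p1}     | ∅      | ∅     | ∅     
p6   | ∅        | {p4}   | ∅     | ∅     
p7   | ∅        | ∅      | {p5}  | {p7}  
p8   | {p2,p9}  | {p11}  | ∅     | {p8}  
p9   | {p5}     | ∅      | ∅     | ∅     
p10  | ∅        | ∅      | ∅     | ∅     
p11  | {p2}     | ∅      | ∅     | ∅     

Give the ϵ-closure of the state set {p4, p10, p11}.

Start with {p4, p10, p11}.
From p4 via ϵ: add p3, p9.
From p11 via ϵ: add p2.
From p9 via ϵ: add p5.
From p5 via ϵ: add p1.
No new states can be added; the closed set is {p1, p2, p3, p4, p5, p9, p10, p11}.

{p1, p2, p3, p4, p5, p9, p10, p11}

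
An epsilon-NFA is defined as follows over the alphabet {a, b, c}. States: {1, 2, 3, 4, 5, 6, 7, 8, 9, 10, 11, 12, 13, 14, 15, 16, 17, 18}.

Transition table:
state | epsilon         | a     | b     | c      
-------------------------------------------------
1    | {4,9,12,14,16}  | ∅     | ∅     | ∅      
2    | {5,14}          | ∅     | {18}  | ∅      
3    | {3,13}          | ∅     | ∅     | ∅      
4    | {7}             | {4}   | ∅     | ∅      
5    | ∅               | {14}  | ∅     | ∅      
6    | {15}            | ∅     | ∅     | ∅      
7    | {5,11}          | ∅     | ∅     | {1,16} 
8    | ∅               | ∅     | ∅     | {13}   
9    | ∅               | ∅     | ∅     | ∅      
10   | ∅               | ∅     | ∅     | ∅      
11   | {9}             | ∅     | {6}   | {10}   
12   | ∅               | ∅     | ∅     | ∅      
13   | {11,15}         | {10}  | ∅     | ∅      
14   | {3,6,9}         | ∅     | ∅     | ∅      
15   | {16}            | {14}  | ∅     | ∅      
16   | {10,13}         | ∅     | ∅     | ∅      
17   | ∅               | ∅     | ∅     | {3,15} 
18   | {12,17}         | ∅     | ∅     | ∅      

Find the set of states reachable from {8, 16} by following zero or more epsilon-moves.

{8, 9, 10, 11, 13, 15, 16}

Start with {8, 16}.
From 16 via epsilon: add 10, 13.
From 13 via epsilon: add 11, 15.
From 11 via epsilon: add 9.
No new states can be added; the closed set is {8, 9, 10, 11, 13, 15, 16}.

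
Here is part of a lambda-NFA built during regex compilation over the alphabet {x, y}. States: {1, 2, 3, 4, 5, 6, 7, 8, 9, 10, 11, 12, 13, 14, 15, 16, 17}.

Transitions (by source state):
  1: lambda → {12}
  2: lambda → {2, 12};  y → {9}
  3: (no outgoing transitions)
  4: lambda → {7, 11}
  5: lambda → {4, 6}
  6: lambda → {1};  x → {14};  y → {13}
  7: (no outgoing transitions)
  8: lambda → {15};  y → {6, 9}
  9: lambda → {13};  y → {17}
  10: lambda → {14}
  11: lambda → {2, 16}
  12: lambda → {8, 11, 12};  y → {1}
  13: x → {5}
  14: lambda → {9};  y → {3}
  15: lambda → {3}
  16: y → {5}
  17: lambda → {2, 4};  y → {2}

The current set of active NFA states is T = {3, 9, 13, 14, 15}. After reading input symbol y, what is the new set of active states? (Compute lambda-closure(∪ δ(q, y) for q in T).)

9 on y → {17}.
14 on y → {3}.
No y-transition from 3, 13, 15.
Union after reading y: {3, 17}.
Now take the lambda-closure:
From 17 via lambda: add 2, 4.
From 2 via lambda: add 12.
From 4 via lambda: add 7, 11.
From 11 via lambda: add 16.
From 12 via lambda: add 8.
From 8 via lambda: add 15.
No new states can be added; the closed set is {2, 3, 4, 7, 8, 11, 12, 15, 16, 17}.

{2, 3, 4, 7, 8, 11, 12, 15, 16, 17}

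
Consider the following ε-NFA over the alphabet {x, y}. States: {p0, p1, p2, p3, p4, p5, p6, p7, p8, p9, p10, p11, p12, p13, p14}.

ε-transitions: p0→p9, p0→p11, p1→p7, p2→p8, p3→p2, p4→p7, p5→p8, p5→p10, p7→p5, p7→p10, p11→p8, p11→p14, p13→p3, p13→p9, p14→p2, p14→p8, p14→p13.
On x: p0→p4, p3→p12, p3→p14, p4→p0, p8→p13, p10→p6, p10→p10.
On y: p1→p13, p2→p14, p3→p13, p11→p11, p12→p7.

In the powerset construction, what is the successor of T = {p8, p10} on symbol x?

{p2, p3, p6, p8, p9, p10, p13}

p8 on x → {p13}.
p10 on x → {p6, p10}.
Union after reading x: {p6, p10, p13}.
Now take the ε-closure:
From p13 via ε: add p3, p9.
From p3 via ε: add p2.
From p2 via ε: add p8.
No new states can be added; the closed set is {p2, p3, p6, p8, p9, p10, p13}.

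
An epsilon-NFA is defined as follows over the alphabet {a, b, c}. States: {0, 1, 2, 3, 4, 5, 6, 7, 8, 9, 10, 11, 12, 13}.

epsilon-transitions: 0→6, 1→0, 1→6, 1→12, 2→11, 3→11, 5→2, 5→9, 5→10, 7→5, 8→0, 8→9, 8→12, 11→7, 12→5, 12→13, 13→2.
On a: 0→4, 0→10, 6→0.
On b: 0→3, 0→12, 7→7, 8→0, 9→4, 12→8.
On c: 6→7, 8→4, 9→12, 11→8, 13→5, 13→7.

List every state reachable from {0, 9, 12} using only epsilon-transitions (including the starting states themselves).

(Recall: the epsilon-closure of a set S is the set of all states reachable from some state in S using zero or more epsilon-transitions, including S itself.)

{0, 2, 5, 6, 7, 9, 10, 11, 12, 13}

Start with {0, 9, 12}.
From 0 via epsilon: add 6.
From 12 via epsilon: add 5, 13.
From 5 via epsilon: add 2, 10.
From 2 via epsilon: add 11.
From 11 via epsilon: add 7.
No new states can be added; the closed set is {0, 2, 5, 6, 7, 9, 10, 11, 12, 13}.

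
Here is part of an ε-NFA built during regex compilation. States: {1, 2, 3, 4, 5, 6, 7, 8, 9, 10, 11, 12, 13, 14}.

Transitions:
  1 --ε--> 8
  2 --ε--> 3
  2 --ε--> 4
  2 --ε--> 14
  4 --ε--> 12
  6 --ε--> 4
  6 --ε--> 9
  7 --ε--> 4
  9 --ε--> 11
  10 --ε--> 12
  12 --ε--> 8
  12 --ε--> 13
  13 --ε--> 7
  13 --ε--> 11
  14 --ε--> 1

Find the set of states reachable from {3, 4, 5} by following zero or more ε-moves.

{3, 4, 5, 7, 8, 11, 12, 13}

Start with {3, 4, 5}.
From 4 via ε: add 12.
From 12 via ε: add 8, 13.
From 13 via ε: add 7, 11.
No new states can be added; the closed set is {3, 4, 5, 7, 8, 11, 12, 13}.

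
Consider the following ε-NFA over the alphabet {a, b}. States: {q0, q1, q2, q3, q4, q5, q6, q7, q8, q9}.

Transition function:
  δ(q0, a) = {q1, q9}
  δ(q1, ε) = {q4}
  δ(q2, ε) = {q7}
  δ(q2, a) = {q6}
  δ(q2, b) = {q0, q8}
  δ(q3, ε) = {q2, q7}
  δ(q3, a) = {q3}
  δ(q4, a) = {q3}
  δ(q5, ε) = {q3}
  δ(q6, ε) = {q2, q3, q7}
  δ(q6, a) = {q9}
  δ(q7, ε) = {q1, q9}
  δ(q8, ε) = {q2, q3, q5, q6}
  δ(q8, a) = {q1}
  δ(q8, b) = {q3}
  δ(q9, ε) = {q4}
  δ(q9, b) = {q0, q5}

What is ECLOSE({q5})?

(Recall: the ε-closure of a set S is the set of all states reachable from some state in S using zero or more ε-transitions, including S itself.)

Start with {q5}.
From q5 via ε: add q3.
From q3 via ε: add q2, q7.
From q7 via ε: add q1, q9.
From q1 via ε: add q4.
No new states can be added; the closed set is {q1, q2, q3, q4, q5, q7, q9}.

{q1, q2, q3, q4, q5, q7, q9}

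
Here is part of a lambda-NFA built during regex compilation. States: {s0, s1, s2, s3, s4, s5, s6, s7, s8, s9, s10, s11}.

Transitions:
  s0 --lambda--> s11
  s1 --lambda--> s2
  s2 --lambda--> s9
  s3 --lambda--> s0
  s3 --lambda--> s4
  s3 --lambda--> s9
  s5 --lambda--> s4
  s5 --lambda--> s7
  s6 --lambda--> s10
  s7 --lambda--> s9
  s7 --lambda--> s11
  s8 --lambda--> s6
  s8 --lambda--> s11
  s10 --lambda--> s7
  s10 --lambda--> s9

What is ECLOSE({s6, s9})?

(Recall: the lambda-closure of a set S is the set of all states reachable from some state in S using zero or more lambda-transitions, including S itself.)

{s6, s7, s9, s10, s11}

Start with {s6, s9}.
From s6 via lambda: add s10.
From s10 via lambda: add s7.
From s7 via lambda: add s11.
No new states can be added; the closed set is {s6, s7, s9, s10, s11}.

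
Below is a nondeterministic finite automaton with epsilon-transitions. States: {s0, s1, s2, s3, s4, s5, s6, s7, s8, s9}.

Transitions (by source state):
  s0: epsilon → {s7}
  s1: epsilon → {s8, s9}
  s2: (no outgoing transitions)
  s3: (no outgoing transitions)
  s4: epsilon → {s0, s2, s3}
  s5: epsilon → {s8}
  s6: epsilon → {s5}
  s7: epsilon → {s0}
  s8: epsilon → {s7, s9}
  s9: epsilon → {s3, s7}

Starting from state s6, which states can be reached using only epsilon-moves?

Start with {s6}.
From s6 via epsilon: add s5.
From s5 via epsilon: add s8.
From s8 via epsilon: add s7, s9.
From s7 via epsilon: add s0.
From s9 via epsilon: add s3.
No new states can be added; the closed set is {s0, s3, s5, s6, s7, s8, s9}.

{s0, s3, s5, s6, s7, s8, s9}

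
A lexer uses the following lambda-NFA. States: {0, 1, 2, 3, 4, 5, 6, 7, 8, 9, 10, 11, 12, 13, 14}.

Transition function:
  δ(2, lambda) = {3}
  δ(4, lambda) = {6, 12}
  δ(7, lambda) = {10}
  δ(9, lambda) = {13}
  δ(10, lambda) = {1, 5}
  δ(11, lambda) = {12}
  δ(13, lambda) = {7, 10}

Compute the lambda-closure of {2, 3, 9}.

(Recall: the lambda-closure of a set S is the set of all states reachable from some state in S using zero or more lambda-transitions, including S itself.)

Start with {2, 3, 9}.
From 9 via lambda: add 13.
From 13 via lambda: add 7, 10.
From 10 via lambda: add 1, 5.
No new states can be added; the closed set is {1, 2, 3, 5, 7, 9, 10, 13}.

{1, 2, 3, 5, 7, 9, 10, 13}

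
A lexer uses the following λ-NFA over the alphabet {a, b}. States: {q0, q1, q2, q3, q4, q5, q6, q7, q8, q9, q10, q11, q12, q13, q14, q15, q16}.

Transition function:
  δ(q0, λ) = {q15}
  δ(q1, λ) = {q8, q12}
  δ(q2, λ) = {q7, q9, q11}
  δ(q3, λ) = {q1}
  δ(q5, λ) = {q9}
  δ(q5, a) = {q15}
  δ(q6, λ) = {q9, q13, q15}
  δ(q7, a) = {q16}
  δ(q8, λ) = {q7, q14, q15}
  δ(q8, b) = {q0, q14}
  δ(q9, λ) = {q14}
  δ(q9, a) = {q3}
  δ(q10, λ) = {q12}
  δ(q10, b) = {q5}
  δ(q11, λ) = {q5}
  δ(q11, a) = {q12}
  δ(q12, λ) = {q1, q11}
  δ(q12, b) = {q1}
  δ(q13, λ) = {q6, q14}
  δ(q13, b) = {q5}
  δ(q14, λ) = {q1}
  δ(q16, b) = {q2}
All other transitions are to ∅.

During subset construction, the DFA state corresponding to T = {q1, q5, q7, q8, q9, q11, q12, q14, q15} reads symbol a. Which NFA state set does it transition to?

q5 on a → {q15}.
q7 on a → {q16}.
q9 on a → {q3}.
q11 on a → {q12}.
No a-transition from q1, q8, q12, q14, q15.
Union after reading a: {q3, q12, q15, q16}.
Now take the λ-closure:
From q3 via λ: add q1.
From q12 via λ: add q11.
From q1 via λ: add q8.
From q11 via λ: add q5.
From q5 via λ: add q9.
From q8 via λ: add q7, q14.
No new states can be added; the closed set is {q1, q3, q5, q7, q8, q9, q11, q12, q14, q15, q16}.

{q1, q3, q5, q7, q8, q9, q11, q12, q14, q15, q16}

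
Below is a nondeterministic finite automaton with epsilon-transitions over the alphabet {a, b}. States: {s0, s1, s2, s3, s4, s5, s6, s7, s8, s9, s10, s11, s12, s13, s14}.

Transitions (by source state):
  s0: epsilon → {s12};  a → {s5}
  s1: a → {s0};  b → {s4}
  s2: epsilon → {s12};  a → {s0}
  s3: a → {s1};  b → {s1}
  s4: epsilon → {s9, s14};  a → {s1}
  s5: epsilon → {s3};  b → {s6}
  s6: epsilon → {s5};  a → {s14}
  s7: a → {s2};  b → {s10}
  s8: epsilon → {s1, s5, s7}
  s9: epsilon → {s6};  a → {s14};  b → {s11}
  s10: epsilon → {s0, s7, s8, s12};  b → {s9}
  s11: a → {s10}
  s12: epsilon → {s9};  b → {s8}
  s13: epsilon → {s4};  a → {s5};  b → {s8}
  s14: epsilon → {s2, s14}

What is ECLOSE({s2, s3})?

Start with {s2, s3}.
From s2 via epsilon: add s12.
From s12 via epsilon: add s9.
From s9 via epsilon: add s6.
From s6 via epsilon: add s5.
No new states can be added; the closed set is {s2, s3, s5, s6, s9, s12}.

{s2, s3, s5, s6, s9, s12}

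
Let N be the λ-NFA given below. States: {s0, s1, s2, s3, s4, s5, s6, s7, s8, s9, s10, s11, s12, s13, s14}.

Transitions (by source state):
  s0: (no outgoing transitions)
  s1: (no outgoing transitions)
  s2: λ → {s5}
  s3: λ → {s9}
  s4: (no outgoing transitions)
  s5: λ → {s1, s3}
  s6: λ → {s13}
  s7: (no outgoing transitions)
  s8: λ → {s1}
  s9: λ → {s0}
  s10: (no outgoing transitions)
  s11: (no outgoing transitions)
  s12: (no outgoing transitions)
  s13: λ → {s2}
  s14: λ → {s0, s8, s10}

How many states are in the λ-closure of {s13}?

7

Start with {s13}.
From s13 via λ: add s2.
From s2 via λ: add s5.
From s5 via λ: add s1, s3.
From s3 via λ: add s9.
From s9 via λ: add s0.
λ-closure = {s0, s1, s2, s3, s5, s9, s13}, which has 7 states.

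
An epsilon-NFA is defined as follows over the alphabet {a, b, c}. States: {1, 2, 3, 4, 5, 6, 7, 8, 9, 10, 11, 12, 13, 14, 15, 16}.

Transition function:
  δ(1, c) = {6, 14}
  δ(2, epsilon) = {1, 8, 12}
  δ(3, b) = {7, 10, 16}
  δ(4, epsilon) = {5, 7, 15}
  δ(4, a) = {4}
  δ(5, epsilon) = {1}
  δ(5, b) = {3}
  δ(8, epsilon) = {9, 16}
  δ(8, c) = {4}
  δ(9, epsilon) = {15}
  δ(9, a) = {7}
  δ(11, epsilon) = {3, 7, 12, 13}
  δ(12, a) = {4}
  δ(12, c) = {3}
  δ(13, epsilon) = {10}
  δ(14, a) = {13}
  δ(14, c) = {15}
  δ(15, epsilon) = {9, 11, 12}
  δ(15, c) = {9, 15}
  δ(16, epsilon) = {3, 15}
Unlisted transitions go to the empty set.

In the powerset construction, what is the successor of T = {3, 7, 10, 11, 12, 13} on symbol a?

12 on a → {4}.
No a-transition from 3, 7, 10, 11, 13.
Union after reading a: {4}.
Now take the epsilon-closure:
From 4 via epsilon: add 5, 7, 15.
From 5 via epsilon: add 1.
From 15 via epsilon: add 9, 11, 12.
From 11 via epsilon: add 3, 13.
From 13 via epsilon: add 10.
No new states can be added; the closed set is {1, 3, 4, 5, 7, 9, 10, 11, 12, 13, 15}.

{1, 3, 4, 5, 7, 9, 10, 11, 12, 13, 15}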